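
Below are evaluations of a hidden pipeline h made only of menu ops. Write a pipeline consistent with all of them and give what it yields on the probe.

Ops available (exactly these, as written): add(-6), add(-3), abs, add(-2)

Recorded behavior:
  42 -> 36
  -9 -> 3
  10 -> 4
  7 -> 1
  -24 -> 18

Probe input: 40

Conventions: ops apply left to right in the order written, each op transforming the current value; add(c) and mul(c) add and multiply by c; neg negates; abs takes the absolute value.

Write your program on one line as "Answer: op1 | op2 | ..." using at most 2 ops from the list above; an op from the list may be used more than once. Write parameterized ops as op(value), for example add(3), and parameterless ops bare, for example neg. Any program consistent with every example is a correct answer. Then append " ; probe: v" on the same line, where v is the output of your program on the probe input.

abs | add(-6) ; probe: 34

Check, running the answer program on each example:
  42 -> 42 -> 36
  -9 -> 9 -> 3
  10 -> 10 -> 4
  7 -> 7 -> 1
  -24 -> 24 -> 18
  probe: 40 -> 40 -> 34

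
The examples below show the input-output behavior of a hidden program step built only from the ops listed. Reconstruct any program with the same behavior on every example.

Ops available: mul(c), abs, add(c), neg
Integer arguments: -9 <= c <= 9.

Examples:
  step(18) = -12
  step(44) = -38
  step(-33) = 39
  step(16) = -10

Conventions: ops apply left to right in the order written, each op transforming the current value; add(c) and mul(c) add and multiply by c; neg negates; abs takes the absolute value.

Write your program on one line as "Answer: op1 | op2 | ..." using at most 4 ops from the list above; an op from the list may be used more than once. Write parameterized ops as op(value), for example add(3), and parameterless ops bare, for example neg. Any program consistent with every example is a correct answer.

neg | add(1) | add(5)

Check, running the answer program on each example:
  18 -> -18 -> -17 -> -12
  44 -> -44 -> -43 -> -38
  -33 -> 33 -> 34 -> 39
  16 -> -16 -> -15 -> -10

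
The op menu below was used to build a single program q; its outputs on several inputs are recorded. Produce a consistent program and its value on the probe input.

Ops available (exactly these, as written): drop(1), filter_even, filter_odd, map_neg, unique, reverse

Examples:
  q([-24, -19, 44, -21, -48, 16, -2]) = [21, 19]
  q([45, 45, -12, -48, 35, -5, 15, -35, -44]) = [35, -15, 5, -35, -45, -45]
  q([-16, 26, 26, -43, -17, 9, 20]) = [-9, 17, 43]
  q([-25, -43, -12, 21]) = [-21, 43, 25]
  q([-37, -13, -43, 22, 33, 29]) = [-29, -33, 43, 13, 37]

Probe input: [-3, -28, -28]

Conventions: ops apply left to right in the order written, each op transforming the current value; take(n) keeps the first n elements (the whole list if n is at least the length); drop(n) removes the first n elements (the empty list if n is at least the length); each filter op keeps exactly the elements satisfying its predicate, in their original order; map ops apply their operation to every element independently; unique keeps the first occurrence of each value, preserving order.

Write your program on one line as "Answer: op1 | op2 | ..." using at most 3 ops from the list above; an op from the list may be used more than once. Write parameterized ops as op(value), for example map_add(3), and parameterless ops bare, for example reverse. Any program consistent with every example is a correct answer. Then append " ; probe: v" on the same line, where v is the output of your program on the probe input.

filter_odd | reverse | map_neg ; probe: [3]

Check, running the answer program on each example:
  [-24, -19, 44, -21, -48, 16, -2] -> [-19, -21] -> [-21, -19] -> [21, 19]
  [45, 45, -12, -48, 35, -5, 15, -35, -44] -> [45, 45, 35, -5, 15, -35] -> [-35, 15, -5, 35, 45, 45] -> [35, -15, 5, -35, -45, -45]
  [-16, 26, 26, -43, -17, 9, 20] -> [-43, -17, 9] -> [9, -17, -43] -> [-9, 17, 43]
  [-25, -43, -12, 21] -> [-25, -43, 21] -> [21, -43, -25] -> [-21, 43, 25]
  [-37, -13, -43, 22, 33, 29] -> [-37, -13, -43, 33, 29] -> [29, 33, -43, -13, -37] -> [-29, -33, 43, 13, 37]
  probe: [-3, -28, -28] -> [-3] -> [-3] -> [3]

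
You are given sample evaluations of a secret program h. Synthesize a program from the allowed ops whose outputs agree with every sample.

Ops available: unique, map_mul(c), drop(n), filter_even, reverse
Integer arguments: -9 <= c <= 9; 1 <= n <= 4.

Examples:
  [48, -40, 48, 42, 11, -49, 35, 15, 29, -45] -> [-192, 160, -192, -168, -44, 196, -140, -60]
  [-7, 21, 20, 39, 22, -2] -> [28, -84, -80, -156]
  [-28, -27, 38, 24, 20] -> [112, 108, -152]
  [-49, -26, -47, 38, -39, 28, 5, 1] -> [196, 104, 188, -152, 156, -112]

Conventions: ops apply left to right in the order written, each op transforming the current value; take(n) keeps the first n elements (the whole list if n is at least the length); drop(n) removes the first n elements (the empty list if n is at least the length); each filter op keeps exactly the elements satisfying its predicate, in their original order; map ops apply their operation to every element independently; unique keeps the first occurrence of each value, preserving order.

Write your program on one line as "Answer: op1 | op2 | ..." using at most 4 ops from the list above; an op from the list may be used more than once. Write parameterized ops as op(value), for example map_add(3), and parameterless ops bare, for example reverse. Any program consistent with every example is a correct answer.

reverse | drop(2) | reverse | map_mul(-4)

Check, running the answer program on each example:
  [48, -40, 48, 42, 11, -49, 35, 15, 29, -45] -> [-45, 29, 15, 35, -49, 11, 42, 48, -40, 48] -> [15, 35, -49, 11, 42, 48, -40, 48] -> [48, -40, 48, 42, 11, -49, 35, 15] -> [-192, 160, -192, -168, -44, 196, -140, -60]
  [-7, 21, 20, 39, 22, -2] -> [-2, 22, 39, 20, 21, -7] -> [39, 20, 21, -7] -> [-7, 21, 20, 39] -> [28, -84, -80, -156]
  [-28, -27, 38, 24, 20] -> [20, 24, 38, -27, -28] -> [38, -27, -28] -> [-28, -27, 38] -> [112, 108, -152]
  [-49, -26, -47, 38, -39, 28, 5, 1] -> [1, 5, 28, -39, 38, -47, -26, -49] -> [28, -39, 38, -47, -26, -49] -> [-49, -26, -47, 38, -39, 28] -> [196, 104, 188, -152, 156, -112]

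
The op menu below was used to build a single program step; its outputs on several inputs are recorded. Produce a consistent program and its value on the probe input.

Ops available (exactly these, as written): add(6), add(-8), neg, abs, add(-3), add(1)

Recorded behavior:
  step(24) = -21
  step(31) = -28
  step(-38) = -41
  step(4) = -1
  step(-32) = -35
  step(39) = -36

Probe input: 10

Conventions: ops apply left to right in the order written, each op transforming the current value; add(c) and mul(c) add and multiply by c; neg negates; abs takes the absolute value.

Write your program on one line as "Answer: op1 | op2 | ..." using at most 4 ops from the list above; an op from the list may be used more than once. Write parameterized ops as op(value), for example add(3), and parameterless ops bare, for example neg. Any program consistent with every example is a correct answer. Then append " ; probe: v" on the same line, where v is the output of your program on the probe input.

add(-3) | abs | neg ; probe: -7

Check, running the answer program on each example:
  24 -> 21 -> 21 -> -21
  31 -> 28 -> 28 -> -28
  -38 -> -41 -> 41 -> -41
  4 -> 1 -> 1 -> -1
  -32 -> -35 -> 35 -> -35
  39 -> 36 -> 36 -> -36
  probe: 10 -> 7 -> 7 -> -7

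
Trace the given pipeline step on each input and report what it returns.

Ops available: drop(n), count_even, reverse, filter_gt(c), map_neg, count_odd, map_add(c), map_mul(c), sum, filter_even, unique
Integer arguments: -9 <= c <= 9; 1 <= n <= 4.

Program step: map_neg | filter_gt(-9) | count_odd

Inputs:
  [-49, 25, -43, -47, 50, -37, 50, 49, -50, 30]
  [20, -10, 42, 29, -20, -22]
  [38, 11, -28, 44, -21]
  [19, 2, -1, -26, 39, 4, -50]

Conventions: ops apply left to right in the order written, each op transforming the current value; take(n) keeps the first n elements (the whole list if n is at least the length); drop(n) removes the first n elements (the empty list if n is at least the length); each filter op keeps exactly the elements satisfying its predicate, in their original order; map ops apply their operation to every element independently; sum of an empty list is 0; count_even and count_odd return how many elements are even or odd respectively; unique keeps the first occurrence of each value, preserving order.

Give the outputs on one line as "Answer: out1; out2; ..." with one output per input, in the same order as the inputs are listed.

4; 0; 1; 1

Execution, op by op:
  [-49, 25, -43, -47, 50, -37, 50, 49, -50, 30] -> [49, -25, 43, 47, -50, 37, -50, -49, 50, -30] -> [49, 43, 47, 37, 50] -> 4
  [20, -10, 42, 29, -20, -22] -> [-20, 10, -42, -29, 20, 22] -> [10, 20, 22] -> 0
  [38, 11, -28, 44, -21] -> [-38, -11, 28, -44, 21] -> [28, 21] -> 1
  [19, 2, -1, -26, 39, 4, -50] -> [-19, -2, 1, 26, -39, -4, 50] -> [-2, 1, 26, -4, 50] -> 1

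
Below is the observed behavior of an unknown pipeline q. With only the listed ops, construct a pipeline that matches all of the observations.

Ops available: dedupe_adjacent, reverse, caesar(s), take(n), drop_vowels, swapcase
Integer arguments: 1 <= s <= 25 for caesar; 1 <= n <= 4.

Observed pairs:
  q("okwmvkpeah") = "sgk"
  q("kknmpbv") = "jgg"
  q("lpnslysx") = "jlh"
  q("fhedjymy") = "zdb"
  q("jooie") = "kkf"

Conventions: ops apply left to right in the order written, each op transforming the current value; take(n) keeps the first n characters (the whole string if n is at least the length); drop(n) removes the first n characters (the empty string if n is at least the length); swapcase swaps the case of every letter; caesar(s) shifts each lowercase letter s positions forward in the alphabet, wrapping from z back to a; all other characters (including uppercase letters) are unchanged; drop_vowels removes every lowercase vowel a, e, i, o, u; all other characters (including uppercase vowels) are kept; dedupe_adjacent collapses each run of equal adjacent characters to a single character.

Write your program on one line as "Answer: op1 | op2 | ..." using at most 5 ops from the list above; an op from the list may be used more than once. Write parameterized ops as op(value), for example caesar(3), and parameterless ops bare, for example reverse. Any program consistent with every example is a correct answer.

caesar(22) | drop_vowels | take(3) | reverse

Check, running the answer program on each example:
  "okwmvkpeah" -> "kgsirglawd" -> "kgsrglwd" -> "kgs" -> "sgk"
  "kknmpbv" -> "ggjilxr" -> "ggjlxr" -> "ggj" -> "jgg"
  "lpnslysx" -> "hljohuot" -> "hljht" -> "hlj" -> "jlh"
  "fhedjymy" -> "bdazfuiu" -> "bdzf" -> "bdz" -> "zdb"
  "jooie" -> "fkkea" -> "fkk" -> "fkk" -> "kkf"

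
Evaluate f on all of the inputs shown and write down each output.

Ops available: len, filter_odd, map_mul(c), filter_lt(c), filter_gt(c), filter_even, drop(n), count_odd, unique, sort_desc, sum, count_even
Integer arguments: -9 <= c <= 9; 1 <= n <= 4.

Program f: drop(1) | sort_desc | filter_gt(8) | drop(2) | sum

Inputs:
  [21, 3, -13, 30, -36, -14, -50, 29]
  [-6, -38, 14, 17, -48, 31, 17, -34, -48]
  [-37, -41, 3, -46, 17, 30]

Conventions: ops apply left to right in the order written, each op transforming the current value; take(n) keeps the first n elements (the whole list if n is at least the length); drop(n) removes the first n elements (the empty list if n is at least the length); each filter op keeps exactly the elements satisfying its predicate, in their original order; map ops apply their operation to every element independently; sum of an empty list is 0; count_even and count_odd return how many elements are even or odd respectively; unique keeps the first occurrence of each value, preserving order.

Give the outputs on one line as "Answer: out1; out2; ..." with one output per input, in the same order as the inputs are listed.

0; 31; 0

Execution, op by op:
  [21, 3, -13, 30, -36, -14, -50, 29] -> [3, -13, 30, -36, -14, -50, 29] -> [30, 29, 3, -13, -14, -36, -50] -> [30, 29] -> [] -> 0
  [-6, -38, 14, 17, -48, 31, 17, -34, -48] -> [-38, 14, 17, -48, 31, 17, -34, -48] -> [31, 17, 17, 14, -34, -38, -48, -48] -> [31, 17, 17, 14] -> [17, 14] -> 31
  [-37, -41, 3, -46, 17, 30] -> [-41, 3, -46, 17, 30] -> [30, 17, 3, -41, -46] -> [30, 17] -> [] -> 0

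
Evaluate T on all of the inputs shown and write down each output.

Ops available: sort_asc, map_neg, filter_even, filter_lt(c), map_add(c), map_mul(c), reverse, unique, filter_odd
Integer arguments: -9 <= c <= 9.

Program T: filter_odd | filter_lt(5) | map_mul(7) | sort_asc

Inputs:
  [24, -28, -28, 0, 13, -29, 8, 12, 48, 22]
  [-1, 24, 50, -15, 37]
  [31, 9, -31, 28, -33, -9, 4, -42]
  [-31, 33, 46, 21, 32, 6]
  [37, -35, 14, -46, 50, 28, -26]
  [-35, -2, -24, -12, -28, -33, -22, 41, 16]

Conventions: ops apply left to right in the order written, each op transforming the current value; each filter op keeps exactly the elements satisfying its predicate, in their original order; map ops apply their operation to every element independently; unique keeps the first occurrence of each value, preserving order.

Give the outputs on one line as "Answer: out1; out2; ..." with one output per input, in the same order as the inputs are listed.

[-203]; [-105, -7]; [-231, -217, -63]; [-217]; [-245]; [-245, -231]

Execution, op by op:
  [24, -28, -28, 0, 13, -29, 8, 12, 48, 22] -> [13, -29] -> [-29] -> [-203] -> [-203]
  [-1, 24, 50, -15, 37] -> [-1, -15, 37] -> [-1, -15] -> [-7, -105] -> [-105, -7]
  [31, 9, -31, 28, -33, -9, 4, -42] -> [31, 9, -31, -33, -9] -> [-31, -33, -9] -> [-217, -231, -63] -> [-231, -217, -63]
  [-31, 33, 46, 21, 32, 6] -> [-31, 33, 21] -> [-31] -> [-217] -> [-217]
  [37, -35, 14, -46, 50, 28, -26] -> [37, -35] -> [-35] -> [-245] -> [-245]
  [-35, -2, -24, -12, -28, -33, -22, 41, 16] -> [-35, -33, 41] -> [-35, -33] -> [-245, -231] -> [-245, -231]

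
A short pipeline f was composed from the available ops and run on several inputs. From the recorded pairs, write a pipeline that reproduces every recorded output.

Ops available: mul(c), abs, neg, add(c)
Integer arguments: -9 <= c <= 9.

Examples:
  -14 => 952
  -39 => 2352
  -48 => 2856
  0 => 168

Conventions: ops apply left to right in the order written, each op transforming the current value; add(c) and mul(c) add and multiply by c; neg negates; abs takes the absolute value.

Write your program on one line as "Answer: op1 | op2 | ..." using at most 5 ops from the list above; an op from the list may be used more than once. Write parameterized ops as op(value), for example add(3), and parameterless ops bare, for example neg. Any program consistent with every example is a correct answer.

add(3) | add(-6) | mul(7) | mul(-8)

Check, running the answer program on each example:
  -14 -> -11 -> -17 -> -119 -> 952
  -39 -> -36 -> -42 -> -294 -> 2352
  -48 -> -45 -> -51 -> -357 -> 2856
  0 -> 3 -> -3 -> -21 -> 168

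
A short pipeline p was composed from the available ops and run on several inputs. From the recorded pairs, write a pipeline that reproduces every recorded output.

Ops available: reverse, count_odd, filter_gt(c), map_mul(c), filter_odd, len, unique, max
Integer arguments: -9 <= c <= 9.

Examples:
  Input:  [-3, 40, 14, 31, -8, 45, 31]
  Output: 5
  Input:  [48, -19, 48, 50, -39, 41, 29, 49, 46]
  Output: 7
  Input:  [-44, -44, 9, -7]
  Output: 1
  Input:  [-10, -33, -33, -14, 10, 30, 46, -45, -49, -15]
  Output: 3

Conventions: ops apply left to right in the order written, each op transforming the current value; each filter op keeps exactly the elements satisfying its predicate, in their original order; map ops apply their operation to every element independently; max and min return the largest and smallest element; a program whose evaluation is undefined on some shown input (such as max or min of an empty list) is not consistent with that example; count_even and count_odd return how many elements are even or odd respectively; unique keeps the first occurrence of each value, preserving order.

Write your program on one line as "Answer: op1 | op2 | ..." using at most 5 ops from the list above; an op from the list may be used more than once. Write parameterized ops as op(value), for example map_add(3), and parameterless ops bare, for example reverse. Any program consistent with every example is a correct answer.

map_mul(3) | reverse | filter_gt(5) | len

Check, running the answer program on each example:
  [-3, 40, 14, 31, -8, 45, 31] -> [-9, 120, 42, 93, -24, 135, 93] -> [93, 135, -24, 93, 42, 120, -9] -> [93, 135, 93, 42, 120] -> 5
  [48, -19, 48, 50, -39, 41, 29, 49, 46] -> [144, -57, 144, 150, -117, 123, 87, 147, 138] -> [138, 147, 87, 123, -117, 150, 144, -57, 144] -> [138, 147, 87, 123, 150, 144, 144] -> 7
  [-44, -44, 9, -7] -> [-132, -132, 27, -21] -> [-21, 27, -132, -132] -> [27] -> 1
  [-10, -33, -33, -14, 10, 30, 46, -45, -49, -15] -> [-30, -99, -99, -42, 30, 90, 138, -135, -147, -45] -> [-45, -147, -135, 138, 90, 30, -42, -99, -99, -30] -> [138, 90, 30] -> 3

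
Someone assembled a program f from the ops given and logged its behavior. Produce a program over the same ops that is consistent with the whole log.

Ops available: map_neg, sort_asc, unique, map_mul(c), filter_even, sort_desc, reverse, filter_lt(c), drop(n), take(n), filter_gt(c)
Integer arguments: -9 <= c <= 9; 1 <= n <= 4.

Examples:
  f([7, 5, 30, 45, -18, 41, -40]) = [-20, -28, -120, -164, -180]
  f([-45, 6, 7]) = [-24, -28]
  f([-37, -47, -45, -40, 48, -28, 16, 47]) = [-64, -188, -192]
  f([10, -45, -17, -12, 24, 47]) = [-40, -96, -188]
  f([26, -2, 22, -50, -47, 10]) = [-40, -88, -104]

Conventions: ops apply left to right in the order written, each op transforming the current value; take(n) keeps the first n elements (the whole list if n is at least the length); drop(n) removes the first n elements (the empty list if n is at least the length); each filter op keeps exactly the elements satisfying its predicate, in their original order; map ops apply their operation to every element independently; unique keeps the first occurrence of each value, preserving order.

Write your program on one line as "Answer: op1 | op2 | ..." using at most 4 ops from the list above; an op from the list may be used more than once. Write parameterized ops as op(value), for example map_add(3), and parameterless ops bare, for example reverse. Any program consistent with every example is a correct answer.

sort_asc | map_neg | map_mul(4) | filter_lt(5)

Check, running the answer program on each example:
  [7, 5, 30, 45, -18, 41, -40] -> [-40, -18, 5, 7, 30, 41, 45] -> [40, 18, -5, -7, -30, -41, -45] -> [160, 72, -20, -28, -120, -164, -180] -> [-20, -28, -120, -164, -180]
  [-45, 6, 7] -> [-45, 6, 7] -> [45, -6, -7] -> [180, -24, -28] -> [-24, -28]
  [-37, -47, -45, -40, 48, -28, 16, 47] -> [-47, -45, -40, -37, -28, 16, 47, 48] -> [47, 45, 40, 37, 28, -16, -47, -48] -> [188, 180, 160, 148, 112, -64, -188, -192] -> [-64, -188, -192]
  [10, -45, -17, -12, 24, 47] -> [-45, -17, -12, 10, 24, 47] -> [45, 17, 12, -10, -24, -47] -> [180, 68, 48, -40, -96, -188] -> [-40, -96, -188]
  [26, -2, 22, -50, -47, 10] -> [-50, -47, -2, 10, 22, 26] -> [50, 47, 2, -10, -22, -26] -> [200, 188, 8, -40, -88, -104] -> [-40, -88, -104]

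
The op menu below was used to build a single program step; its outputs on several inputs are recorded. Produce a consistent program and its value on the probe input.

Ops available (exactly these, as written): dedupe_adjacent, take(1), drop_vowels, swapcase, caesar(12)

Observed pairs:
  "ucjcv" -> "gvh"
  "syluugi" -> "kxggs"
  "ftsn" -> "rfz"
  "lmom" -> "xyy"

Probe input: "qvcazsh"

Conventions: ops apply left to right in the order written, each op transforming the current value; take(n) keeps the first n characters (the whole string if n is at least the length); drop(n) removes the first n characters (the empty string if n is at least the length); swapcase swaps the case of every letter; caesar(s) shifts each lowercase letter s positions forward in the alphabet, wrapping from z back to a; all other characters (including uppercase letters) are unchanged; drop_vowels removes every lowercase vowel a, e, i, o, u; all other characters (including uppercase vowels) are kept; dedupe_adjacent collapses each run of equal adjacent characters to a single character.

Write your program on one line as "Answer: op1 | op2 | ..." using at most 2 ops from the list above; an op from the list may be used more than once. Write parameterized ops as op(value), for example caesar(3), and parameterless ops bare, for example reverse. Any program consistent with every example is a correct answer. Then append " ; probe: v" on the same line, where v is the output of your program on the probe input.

caesar(12) | drop_vowels ; probe: "chmlt"

Check, running the answer program on each example:
  "ucjcv" -> "govoh" -> "gvh"
  "syluugi" -> "ekxggsu" -> "kxggs"
  "ftsn" -> "rfez" -> "rfz"
  "lmom" -> "xyay" -> "xyy"
  probe: "qvcazsh" -> "chomlet" -> "chmlt"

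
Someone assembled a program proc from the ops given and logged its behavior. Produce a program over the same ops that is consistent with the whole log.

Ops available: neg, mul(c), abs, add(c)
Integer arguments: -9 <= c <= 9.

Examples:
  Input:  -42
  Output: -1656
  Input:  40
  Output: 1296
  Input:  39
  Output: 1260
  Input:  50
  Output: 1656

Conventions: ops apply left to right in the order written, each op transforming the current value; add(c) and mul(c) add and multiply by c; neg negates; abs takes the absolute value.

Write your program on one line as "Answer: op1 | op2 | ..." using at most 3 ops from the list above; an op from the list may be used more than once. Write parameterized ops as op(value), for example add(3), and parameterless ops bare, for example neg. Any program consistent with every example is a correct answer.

add(-4) | mul(4) | mul(9)

Check, running the answer program on each example:
  -42 -> -46 -> -184 -> -1656
  40 -> 36 -> 144 -> 1296
  39 -> 35 -> 140 -> 1260
  50 -> 46 -> 184 -> 1656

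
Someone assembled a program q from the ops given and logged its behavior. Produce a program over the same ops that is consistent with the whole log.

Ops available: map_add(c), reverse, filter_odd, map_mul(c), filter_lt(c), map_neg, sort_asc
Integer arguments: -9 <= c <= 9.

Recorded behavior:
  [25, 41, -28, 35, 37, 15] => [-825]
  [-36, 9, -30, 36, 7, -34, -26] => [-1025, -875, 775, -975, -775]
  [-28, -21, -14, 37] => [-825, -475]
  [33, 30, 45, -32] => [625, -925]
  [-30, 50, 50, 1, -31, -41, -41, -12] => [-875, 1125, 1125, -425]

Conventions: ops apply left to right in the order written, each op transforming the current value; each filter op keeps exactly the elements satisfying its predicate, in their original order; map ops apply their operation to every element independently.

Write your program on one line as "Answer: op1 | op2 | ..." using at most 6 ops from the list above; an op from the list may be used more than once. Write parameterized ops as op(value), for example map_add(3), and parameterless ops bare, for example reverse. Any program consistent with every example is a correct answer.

map_add(-5) | map_mul(-5) | filter_odd | map_neg | map_mul(5)

Check, running the answer program on each example:
  [25, 41, -28, 35, 37, 15] -> [20, 36, -33, 30, 32, 10] -> [-100, -180, 165, -150, -160, -50] -> [165] -> [-165] -> [-825]
  [-36, 9, -30, 36, 7, -34, -26] -> [-41, 4, -35, 31, 2, -39, -31] -> [205, -20, 175, -155, -10, 195, 155] -> [205, 175, -155, 195, 155] -> [-205, -175, 155, -195, -155] -> [-1025, -875, 775, -975, -775]
  [-28, -21, -14, 37] -> [-33, -26, -19, 32] -> [165, 130, 95, -160] -> [165, 95] -> [-165, -95] -> [-825, -475]
  [33, 30, 45, -32] -> [28, 25, 40, -37] -> [-140, -125, -200, 185] -> [-125, 185] -> [125, -185] -> [625, -925]
  [-30, 50, 50, 1, -31, -41, -41, -12] -> [-35, 45, 45, -4, -36, -46, -46, -17] -> [175, -225, -225, 20, 180, 230, 230, 85] -> [175, -225, -225, 85] -> [-175, 225, 225, -85] -> [-875, 1125, 1125, -425]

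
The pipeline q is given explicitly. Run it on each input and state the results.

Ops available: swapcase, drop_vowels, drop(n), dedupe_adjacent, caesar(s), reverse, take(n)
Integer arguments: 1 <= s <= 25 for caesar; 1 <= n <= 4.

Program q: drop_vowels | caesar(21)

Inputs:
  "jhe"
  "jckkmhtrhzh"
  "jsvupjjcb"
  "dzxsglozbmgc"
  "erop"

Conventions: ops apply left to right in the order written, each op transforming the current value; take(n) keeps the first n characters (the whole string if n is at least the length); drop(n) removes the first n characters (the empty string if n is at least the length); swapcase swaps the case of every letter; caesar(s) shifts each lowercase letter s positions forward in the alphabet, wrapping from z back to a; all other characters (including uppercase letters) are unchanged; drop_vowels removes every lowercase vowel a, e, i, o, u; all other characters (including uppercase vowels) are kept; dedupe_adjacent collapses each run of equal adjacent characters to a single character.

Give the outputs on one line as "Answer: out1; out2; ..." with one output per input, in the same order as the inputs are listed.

Execution, op by op:
  "jhe" -> "jh" -> "ec"
  "jckkmhtrhzh" -> "jckkmhtrhzh" -> "exffhcomcuc"
  "jsvupjjcb" -> "jsvpjjcb" -> "enqkeexw"
  "dzxsglozbmgc" -> "dzxsglzbmgc" -> "yusnbguwhbx"
  "erop" -> "rp" -> "mk"

"ec"; "exffhcomcuc"; "enqkeexw"; "yusnbguwhbx"; "mk"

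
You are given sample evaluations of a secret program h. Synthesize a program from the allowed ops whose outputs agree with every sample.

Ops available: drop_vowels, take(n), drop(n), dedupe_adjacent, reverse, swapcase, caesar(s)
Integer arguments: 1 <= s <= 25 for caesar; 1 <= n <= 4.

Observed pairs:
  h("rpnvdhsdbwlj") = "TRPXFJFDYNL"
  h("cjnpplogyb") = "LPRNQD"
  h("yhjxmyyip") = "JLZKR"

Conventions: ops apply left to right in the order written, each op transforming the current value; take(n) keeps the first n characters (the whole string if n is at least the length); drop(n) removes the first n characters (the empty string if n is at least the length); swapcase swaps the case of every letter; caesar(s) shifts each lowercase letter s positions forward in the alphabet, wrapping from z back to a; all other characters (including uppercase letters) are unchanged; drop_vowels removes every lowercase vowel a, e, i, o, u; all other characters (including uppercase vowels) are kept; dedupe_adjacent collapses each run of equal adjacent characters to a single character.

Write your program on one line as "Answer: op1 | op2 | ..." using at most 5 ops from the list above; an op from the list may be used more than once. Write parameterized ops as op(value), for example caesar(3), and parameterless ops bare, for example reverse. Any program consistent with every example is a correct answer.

dedupe_adjacent | caesar(2) | drop_vowels | swapcase

Check, running the answer program on each example:
  "rpnvdhsdbwlj" -> "rpnvdhsdbwlj" -> "trpxfjufdynl" -> "trpxfjfdynl" -> "TRPXFJFDYNL"
  "cjnpplogyb" -> "cjnplogyb" -> "elprnqiad" -> "lprnqd" -> "LPRNQD"
  "yhjxmyyip" -> "yhjxmyip" -> "ajlzoakr" -> "jlzkr" -> "JLZKR"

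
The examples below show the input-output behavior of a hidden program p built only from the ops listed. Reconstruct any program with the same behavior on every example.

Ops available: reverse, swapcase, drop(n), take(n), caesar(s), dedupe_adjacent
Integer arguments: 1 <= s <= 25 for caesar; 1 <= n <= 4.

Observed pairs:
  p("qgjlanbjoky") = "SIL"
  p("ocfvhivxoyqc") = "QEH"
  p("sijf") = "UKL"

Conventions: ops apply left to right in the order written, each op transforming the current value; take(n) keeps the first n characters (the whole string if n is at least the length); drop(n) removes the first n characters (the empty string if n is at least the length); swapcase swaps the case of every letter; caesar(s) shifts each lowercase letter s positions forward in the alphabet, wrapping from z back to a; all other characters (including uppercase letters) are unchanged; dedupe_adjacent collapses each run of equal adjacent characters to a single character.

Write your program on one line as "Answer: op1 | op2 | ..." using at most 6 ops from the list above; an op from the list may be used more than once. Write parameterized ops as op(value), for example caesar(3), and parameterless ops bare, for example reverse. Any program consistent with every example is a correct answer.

swapcase | take(3) | swapcase | caesar(2) | swapcase

Check, running the answer program on each example:
  "qgjlanbjoky" -> "QGJLANBJOKY" -> "QGJ" -> "qgj" -> "sil" -> "SIL"
  "ocfvhivxoyqc" -> "OCFVHIVXOYQC" -> "OCF" -> "ocf" -> "qeh" -> "QEH"
  "sijf" -> "SIJF" -> "SIJ" -> "sij" -> "ukl" -> "UKL"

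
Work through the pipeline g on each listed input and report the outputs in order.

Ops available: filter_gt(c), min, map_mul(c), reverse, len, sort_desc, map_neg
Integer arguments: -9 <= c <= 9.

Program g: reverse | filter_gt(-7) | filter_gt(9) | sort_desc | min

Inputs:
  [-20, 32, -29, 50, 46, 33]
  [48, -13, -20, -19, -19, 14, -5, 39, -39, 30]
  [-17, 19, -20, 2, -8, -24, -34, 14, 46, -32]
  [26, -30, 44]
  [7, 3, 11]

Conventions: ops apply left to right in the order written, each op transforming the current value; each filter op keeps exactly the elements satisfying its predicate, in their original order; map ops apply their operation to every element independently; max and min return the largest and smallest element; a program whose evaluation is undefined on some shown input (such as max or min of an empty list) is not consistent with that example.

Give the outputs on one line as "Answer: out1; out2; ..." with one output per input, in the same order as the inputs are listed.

Execution, op by op:
  [-20, 32, -29, 50, 46, 33] -> [33, 46, 50, -29, 32, -20] -> [33, 46, 50, 32] -> [33, 46, 50, 32] -> [50, 46, 33, 32] -> 32
  [48, -13, -20, -19, -19, 14, -5, 39, -39, 30] -> [30, -39, 39, -5, 14, -19, -19, -20, -13, 48] -> [30, 39, -5, 14, 48] -> [30, 39, 14, 48] -> [48, 39, 30, 14] -> 14
  [-17, 19, -20, 2, -8, -24, -34, 14, 46, -32] -> [-32, 46, 14, -34, -24, -8, 2, -20, 19, -17] -> [46, 14, 2, 19] -> [46, 14, 19] -> [46, 19, 14] -> 14
  [26, -30, 44] -> [44, -30, 26] -> [44, 26] -> [44, 26] -> [44, 26] -> 26
  [7, 3, 11] -> [11, 3, 7] -> [11, 3, 7] -> [11] -> [11] -> 11

32; 14; 14; 26; 11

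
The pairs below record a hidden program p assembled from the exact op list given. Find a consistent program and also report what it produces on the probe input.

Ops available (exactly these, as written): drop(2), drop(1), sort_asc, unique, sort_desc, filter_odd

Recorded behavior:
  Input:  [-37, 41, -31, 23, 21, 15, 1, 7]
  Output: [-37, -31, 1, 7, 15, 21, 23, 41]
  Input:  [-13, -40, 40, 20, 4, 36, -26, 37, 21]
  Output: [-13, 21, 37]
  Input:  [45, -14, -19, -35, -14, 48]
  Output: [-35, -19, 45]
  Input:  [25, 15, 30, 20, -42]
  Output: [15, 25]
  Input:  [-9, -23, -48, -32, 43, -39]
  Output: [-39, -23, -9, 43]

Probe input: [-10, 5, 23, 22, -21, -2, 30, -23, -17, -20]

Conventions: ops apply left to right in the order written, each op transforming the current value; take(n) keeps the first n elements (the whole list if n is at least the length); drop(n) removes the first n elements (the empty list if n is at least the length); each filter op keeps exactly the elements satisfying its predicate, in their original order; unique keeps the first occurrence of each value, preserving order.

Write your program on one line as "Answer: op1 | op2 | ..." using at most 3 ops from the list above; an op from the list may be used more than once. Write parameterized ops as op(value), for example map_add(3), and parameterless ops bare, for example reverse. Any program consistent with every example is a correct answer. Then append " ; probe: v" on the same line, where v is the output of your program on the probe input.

sort_asc | filter_odd ; probe: [-23, -21, -17, 5, 23]

Check, running the answer program on each example:
  [-37, 41, -31, 23, 21, 15, 1, 7] -> [-37, -31, 1, 7, 15, 21, 23, 41] -> [-37, -31, 1, 7, 15, 21, 23, 41]
  [-13, -40, 40, 20, 4, 36, -26, 37, 21] -> [-40, -26, -13, 4, 20, 21, 36, 37, 40] -> [-13, 21, 37]
  [45, -14, -19, -35, -14, 48] -> [-35, -19, -14, -14, 45, 48] -> [-35, -19, 45]
  [25, 15, 30, 20, -42] -> [-42, 15, 20, 25, 30] -> [15, 25]
  [-9, -23, -48, -32, 43, -39] -> [-48, -39, -32, -23, -9, 43] -> [-39, -23, -9, 43]
  probe: [-10, 5, 23, 22, -21, -2, 30, -23, -17, -20] -> [-23, -21, -20, -17, -10, -2, 5, 22, 23, 30] -> [-23, -21, -17, 5, 23]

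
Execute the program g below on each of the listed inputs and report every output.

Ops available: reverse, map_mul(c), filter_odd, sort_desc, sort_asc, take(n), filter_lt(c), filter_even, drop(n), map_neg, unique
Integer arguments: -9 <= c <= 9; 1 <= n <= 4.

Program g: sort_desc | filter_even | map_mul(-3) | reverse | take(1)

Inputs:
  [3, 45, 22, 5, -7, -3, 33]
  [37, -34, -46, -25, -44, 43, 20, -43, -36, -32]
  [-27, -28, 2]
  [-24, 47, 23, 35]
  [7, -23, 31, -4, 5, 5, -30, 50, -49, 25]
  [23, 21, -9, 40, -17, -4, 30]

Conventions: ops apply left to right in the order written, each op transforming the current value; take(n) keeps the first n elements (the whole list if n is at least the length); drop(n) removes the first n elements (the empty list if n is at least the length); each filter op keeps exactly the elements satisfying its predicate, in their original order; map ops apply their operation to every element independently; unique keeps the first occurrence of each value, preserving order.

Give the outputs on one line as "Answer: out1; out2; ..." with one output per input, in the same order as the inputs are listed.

[-66]; [138]; [84]; [72]; [90]; [12]

Execution, op by op:
  [3, 45, 22, 5, -7, -3, 33] -> [45, 33, 22, 5, 3, -3, -7] -> [22] -> [-66] -> [-66] -> [-66]
  [37, -34, -46, -25, -44, 43, 20, -43, -36, -32] -> [43, 37, 20, -25, -32, -34, -36, -43, -44, -46] -> [20, -32, -34, -36, -44, -46] -> [-60, 96, 102, 108, 132, 138] -> [138, 132, 108, 102, 96, -60] -> [138]
  [-27, -28, 2] -> [2, -27, -28] -> [2, -28] -> [-6, 84] -> [84, -6] -> [84]
  [-24, 47, 23, 35] -> [47, 35, 23, -24] -> [-24] -> [72] -> [72] -> [72]
  [7, -23, 31, -4, 5, 5, -30, 50, -49, 25] -> [50, 31, 25, 7, 5, 5, -4, -23, -30, -49] -> [50, -4, -30] -> [-150, 12, 90] -> [90, 12, -150] -> [90]
  [23, 21, -9, 40, -17, -4, 30] -> [40, 30, 23, 21, -4, -9, -17] -> [40, 30, -4] -> [-120, -90, 12] -> [12, -90, -120] -> [12]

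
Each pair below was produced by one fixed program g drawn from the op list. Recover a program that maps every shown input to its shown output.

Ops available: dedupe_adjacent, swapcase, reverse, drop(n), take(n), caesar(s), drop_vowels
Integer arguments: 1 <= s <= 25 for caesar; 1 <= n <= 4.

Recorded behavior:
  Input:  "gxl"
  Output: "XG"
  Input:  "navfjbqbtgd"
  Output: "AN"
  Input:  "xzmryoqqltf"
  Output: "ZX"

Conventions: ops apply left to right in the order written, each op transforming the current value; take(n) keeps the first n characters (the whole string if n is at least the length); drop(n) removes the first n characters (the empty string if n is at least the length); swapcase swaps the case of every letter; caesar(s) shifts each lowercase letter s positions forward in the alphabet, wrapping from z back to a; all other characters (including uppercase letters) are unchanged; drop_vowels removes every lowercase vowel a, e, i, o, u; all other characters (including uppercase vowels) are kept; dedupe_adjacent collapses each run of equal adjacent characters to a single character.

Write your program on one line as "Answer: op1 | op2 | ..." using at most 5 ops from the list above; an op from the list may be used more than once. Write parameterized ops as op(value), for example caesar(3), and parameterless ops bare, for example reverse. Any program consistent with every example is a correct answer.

swapcase | dedupe_adjacent | take(2) | reverse

Check, running the answer program on each example:
  "gxl" -> "GXL" -> "GXL" -> "GX" -> "XG"
  "navfjbqbtgd" -> "NAVFJBQBTGD" -> "NAVFJBQBTGD" -> "NA" -> "AN"
  "xzmryoqqltf" -> "XZMRYOQQLTF" -> "XZMRYOQLTF" -> "XZ" -> "ZX"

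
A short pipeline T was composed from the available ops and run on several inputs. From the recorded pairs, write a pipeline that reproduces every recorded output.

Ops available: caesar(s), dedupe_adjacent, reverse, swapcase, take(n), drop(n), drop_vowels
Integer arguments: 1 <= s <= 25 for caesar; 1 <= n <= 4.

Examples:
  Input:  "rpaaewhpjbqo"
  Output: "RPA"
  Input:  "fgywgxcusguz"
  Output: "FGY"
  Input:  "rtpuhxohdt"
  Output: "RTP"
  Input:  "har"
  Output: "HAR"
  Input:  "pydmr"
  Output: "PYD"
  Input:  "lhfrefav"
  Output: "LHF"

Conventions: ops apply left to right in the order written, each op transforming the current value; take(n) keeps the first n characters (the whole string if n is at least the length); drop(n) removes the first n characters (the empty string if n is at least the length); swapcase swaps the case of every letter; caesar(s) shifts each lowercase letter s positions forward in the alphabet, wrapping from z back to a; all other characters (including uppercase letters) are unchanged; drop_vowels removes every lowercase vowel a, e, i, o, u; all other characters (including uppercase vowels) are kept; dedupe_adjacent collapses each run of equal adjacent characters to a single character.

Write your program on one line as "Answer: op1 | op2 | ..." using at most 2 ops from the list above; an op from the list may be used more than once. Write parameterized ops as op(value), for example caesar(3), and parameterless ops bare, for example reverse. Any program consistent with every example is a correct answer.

take(3) | swapcase

Check, running the answer program on each example:
  "rpaaewhpjbqo" -> "rpa" -> "RPA"
  "fgywgxcusguz" -> "fgy" -> "FGY"
  "rtpuhxohdt" -> "rtp" -> "RTP"
  "har" -> "har" -> "HAR"
  "pydmr" -> "pyd" -> "PYD"
  "lhfrefav" -> "lhf" -> "LHF"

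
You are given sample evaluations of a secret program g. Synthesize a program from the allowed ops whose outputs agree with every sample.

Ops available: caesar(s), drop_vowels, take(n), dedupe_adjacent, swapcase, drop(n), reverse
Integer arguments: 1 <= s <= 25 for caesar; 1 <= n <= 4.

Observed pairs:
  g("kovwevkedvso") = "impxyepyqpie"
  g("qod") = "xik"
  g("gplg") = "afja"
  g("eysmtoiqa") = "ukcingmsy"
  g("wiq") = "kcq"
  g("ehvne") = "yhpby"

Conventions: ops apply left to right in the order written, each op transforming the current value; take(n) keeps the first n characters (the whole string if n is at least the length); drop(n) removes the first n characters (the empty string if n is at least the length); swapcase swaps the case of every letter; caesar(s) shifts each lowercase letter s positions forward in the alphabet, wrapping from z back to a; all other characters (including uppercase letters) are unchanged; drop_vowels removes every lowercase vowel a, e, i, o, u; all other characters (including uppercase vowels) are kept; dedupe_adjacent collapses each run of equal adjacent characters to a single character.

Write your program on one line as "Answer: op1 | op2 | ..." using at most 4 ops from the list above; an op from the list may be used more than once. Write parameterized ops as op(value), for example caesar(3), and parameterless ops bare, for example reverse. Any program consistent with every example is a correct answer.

reverse | caesar(23) | caesar(23)

Check, running the answer program on each example:
  "kovwevkedvso" -> "osvdekvewvok" -> "lpsabhsbtslh" -> "impxyepyqpie"
  "qod" -> "doq" -> "aln" -> "xik"
  "gplg" -> "glpg" -> "dimd" -> "afja"
  "eysmtoiqa" -> "aqiotmsye" -> "xnflqjpvb" -> "ukcingmsy"
  "wiq" -> "qiw" -> "nft" -> "kcq"
  "ehvne" -> "envhe" -> "bkseb" -> "yhpby"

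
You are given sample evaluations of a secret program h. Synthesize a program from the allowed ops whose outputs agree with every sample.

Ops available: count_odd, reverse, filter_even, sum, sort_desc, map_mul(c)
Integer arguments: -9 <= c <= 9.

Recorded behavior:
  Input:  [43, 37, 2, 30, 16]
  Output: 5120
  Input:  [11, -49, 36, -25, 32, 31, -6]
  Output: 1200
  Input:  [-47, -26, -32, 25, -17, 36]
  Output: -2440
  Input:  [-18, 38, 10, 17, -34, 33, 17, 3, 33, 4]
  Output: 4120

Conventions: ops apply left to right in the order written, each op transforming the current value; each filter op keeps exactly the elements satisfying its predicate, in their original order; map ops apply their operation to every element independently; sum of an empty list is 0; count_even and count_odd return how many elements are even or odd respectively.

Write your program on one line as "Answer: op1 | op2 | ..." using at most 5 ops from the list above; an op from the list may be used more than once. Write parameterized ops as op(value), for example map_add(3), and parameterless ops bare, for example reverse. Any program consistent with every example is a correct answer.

sort_desc | map_mul(-8) | map_mul(-5) | sum

Check, running the answer program on each example:
  [43, 37, 2, 30, 16] -> [43, 37, 30, 16, 2] -> [-344, -296, -240, -128, -16] -> [1720, 1480, 1200, 640, 80] -> 5120
  [11, -49, 36, -25, 32, 31, -6] -> [36, 32, 31, 11, -6, -25, -49] -> [-288, -256, -248, -88, 48, 200, 392] -> [1440, 1280, 1240, 440, -240, -1000, -1960] -> 1200
  [-47, -26, -32, 25, -17, 36] -> [36, 25, -17, -26, -32, -47] -> [-288, -200, 136, 208, 256, 376] -> [1440, 1000, -680, -1040, -1280, -1880] -> -2440
  [-18, 38, 10, 17, -34, 33, 17, 3, 33, 4] -> [38, 33, 33, 17, 17, 10, 4, 3, -18, -34] -> [-304, -264, -264, -136, -136, -80, -32, -24, 144, 272] -> [1520, 1320, 1320, 680, 680, 400, 160, 120, -720, -1360] -> 4120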